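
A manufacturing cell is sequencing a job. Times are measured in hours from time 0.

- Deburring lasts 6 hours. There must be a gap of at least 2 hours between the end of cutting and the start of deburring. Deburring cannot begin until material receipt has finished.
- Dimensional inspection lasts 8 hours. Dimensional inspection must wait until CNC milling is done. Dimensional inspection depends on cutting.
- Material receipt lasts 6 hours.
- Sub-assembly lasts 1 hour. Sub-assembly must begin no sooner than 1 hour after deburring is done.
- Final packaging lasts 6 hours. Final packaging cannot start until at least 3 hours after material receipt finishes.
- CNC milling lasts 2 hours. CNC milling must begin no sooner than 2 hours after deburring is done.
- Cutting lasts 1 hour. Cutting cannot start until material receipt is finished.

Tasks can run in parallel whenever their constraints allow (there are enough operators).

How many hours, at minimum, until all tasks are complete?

27

Nothing blocks material receipt, so it runs from hour 0 to hour 6.
After material receipt (finishes hour 6, plus 3-hour gap → hour 9), final packaging can start at hour 9 and finishes at hour 15.
After material receipt (finishes hour 6), cutting can start at hour 6 and finishes at hour 7.
Deburring has to wait for cutting (finishes hour 7, plus 2-hour gap → hour 9); material receipt (finishes hour 6). The latest of these is hour 9, so deburring runs hour 9 to 9 + 6 = hour 15.
Sub-assembly cannot begin until deburring (finishes hour 15, plus 1-hour gap → hour 16). It runs from hour 16 to 16 + 1 = hour 17.
CNC milling cannot begin until deburring (finishes hour 15, plus 2-hour gap → hour 17). It runs from hour 17 to 17 + 2 = hour 19.
Dimensional inspection needs all of CNC milling (finishes hour 19); cutting (finishes hour 7). That puts its earliest start at hour 19; it finishes at 19 + 8 = hour 27.
All tasks are finished once the last one completes. Finish times: Material receipt at 6, Cutting at 7, Deburring at 15, CNC milling at 19, Dimensional inspection at 27, Sub-assembly at 17, Final packaging at 15. The latest is hour 27.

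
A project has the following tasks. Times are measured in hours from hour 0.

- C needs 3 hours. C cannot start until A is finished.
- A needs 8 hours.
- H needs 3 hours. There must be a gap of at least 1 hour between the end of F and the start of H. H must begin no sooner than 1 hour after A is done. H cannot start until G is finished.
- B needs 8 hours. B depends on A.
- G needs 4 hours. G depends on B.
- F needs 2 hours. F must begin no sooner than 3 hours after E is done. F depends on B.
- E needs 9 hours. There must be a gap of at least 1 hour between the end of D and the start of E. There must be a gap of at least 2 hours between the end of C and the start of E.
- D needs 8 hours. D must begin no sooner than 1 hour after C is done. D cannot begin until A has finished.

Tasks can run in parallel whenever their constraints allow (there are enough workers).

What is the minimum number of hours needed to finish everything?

A can start immediately at hour 0; it finishes at hour 8.
After A (finishes hour 8), C can start at hour 8 and finishes at hour 11.
D has to wait for C (finishes hour 11, plus 1-hour gap → hour 12); A (finishes hour 8). The latest of these is hour 12, so D runs hour 12 to 12 + 8 = hour 20.
E has to wait for D (finishes hour 20, plus 1-hour gap → hour 21); C (finishes hour 11, plus 2-hour gap → hour 13). The latest of these is hour 21, so E runs hour 21 to 21 + 9 = hour 30.
After A (finishes hour 8), B can start at hour 8 and finishes at hour 16.
G waits on B (finishes hour 16), so it starts at hour 16 and finishes at 16 + 4 = hour 20.
F needs all of E (finishes hour 30, plus 3-hour gap → hour 33); B (finishes hour 16). That puts its earliest start at hour 33; it finishes at 33 + 2 = hour 35.
For H: F (finishes hour 35, plus 1-hour gap → hour 36); A (finishes hour 8, plus 1-hour gap → hour 9); G (finishes hour 20). Taking the maximum gives a start of hour 36, and it finishes at 36 + 3 = hour 39.
All tasks are finished once the last one completes. Finish times: A at 8, B at 16, C at 11, D at 20, E at 30, F at 35, G at 20, H at 39. The latest is hour 39.

39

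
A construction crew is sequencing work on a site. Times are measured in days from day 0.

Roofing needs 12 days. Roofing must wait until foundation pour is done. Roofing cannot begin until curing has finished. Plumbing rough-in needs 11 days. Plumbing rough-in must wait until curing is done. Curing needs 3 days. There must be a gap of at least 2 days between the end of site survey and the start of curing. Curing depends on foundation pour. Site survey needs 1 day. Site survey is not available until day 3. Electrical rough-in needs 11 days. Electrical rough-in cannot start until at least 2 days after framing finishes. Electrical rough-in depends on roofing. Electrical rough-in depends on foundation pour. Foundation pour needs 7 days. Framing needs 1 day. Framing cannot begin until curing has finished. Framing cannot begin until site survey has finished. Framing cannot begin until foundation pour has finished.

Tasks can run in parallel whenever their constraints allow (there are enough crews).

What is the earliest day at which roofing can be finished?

Foundation pour can start immediately at day 0; it finishes at day 7.
After its own release at day 3, site survey can start at day 3 and finishes at day 4.
Curing cannot start until site survey (finishes day 4, plus 2-day gap → day 6); foundation pour (finishes day 7). The controlling bound is day 7, so curing finishes at 7 + 3 = day 10.
Roofing cannot start until foundation pour (finishes day 7); curing (finishes day 10). The controlling bound is day 10, so roofing finishes at 10 + 12 = day 22.

22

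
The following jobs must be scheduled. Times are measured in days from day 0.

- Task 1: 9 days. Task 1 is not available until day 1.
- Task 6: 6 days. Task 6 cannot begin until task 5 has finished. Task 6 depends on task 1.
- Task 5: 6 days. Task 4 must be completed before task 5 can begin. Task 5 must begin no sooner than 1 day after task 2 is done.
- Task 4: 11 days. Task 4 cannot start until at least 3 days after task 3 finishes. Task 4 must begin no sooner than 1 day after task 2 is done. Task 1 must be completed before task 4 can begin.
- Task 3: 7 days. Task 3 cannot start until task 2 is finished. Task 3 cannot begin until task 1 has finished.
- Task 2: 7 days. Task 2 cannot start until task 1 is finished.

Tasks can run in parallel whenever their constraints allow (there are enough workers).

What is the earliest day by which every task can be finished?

50

Task 1 cannot begin until its own release at day 1. It runs from day 1 to 1 + 9 = day 10.
Task 2 cannot begin until task 1 (finishes day 10). It runs from day 10 to 10 + 7 = day 17.
For task 3: task 2 (finishes day 17); task 1 (finishes day 10). Taking the maximum gives a start of day 17, and it finishes at 17 + 7 = day 24.
Task 4 needs all of task 3 (finishes day 24, plus 3-day gap → day 27); task 2 (finishes day 17, plus 1-day gap → day 18); task 1 (finishes day 10). That puts its earliest start at day 27; it finishes at 27 + 11 = day 38.
For task 5: task 4 (finishes day 38); task 2 (finishes day 17, plus 1-day gap → day 18). Taking the maximum gives a start of day 38, and it finishes at 38 + 6 = day 44.
Task 6 cannot start until task 5 (finishes day 44); task 1 (finishes day 10). The controlling bound is day 44, so task 6 finishes at 44 + 6 = day 50.
All tasks are finished once the last one completes. Finish times: Task 1 at 10, Task 2 at 17, Task 3 at 24, Task 4 at 38, Task 5 at 44, Task 6 at 50. The latest is day 50.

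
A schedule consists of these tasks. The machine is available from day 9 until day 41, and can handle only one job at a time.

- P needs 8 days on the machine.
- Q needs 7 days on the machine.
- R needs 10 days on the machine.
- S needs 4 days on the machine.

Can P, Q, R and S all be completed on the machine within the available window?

The machine window is 41 − 9 = 32 days.
Running back to back, the jobs need 8 + 7 + 10 + 4 = 29 days on the machine.
Since 29 ≤ 32, they fit within the window.

Yes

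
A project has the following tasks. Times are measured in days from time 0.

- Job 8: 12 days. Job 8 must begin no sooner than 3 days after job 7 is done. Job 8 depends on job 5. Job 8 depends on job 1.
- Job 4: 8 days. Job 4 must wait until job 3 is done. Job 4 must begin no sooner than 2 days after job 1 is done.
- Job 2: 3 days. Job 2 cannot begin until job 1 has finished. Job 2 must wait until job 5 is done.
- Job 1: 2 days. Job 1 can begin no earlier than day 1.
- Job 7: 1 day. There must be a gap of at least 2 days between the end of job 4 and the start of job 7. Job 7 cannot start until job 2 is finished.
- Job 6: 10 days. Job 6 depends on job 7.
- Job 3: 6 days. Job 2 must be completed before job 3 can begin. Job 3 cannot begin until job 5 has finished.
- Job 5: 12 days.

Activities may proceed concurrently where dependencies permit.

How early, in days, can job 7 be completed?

Job 5 has no prerequisites, so it starts at day 0 and finishes at day 12.
After its own release at day 1, job 1 can start at day 1 and finishes at day 3.
Job 2 cannot start until job 1 (finishes day 3); job 5 (finishes day 12). The controlling bound is day 12, so job 2 finishes at 12 + 3 = day 15.
Job 3 has to wait for job 2 (finishes day 15); job 5 (finishes day 12). The latest of these is day 15, so job 3 runs day 15 to 15 + 6 = day 21.
Job 4 has to wait for job 3 (finishes day 21); job 1 (finishes day 3, plus 2-day gap → day 5). The latest of these is day 21, so job 4 runs day 21 to 21 + 8 = day 29.
For job 7: job 4 (finishes day 29, plus 2-day gap → day 31); job 2 (finishes day 15). Taking the maximum gives a start of day 31, and it finishes at 31 + 1 = day 32.

32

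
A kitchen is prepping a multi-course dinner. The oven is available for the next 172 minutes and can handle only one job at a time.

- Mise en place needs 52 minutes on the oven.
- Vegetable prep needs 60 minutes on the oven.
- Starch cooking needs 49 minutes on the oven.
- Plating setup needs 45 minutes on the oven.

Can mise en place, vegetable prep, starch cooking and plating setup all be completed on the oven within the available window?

Running back to back, the jobs need 52 + 60 + 49 + 45 = 206 minutes on the oven.
Since 206 > 172, they cannot all fit.

No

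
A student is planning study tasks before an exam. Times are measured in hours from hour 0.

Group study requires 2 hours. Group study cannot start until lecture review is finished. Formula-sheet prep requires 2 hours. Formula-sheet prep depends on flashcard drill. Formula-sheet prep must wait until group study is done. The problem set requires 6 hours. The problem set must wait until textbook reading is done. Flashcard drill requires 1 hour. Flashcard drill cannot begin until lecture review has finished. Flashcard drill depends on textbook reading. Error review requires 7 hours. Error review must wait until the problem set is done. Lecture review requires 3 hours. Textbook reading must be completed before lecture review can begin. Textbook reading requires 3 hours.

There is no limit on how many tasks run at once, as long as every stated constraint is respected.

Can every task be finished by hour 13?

No

Textbook reading has no prerequisites, so it starts at hour 0 and finishes at hour 3.
The problem set cannot begin until textbook reading (finishes hour 3). It runs from hour 3 to 3 + 6 = hour 9.
Error review cannot begin until the problem set (finishes hour 9). It runs from hour 9 to 9 + 7 = hour 16.
Lecture review waits on textbook reading (finishes hour 3), so it starts at hour 3 and finishes at 3 + 3 = hour 6.
Group study waits on lecture review (finishes hour 6), so it starts at hour 6 and finishes at 6 + 2 = hour 8.
For flashcard drill: lecture review (finishes hour 6); textbook reading (finishes hour 3). Taking the maximum gives a start of hour 6, and it finishes at 6 + 1 = hour 7.
Formula-sheet prep has to wait for flashcard drill (finishes hour 7); group study (finishes hour 8). The latest of these is hour 8, so formula-sheet prep runs hour 8 to 8 + 2 = hour 10.
The earliest everything can be done is hour 16, which is after the deadline of 13, so it is not possible.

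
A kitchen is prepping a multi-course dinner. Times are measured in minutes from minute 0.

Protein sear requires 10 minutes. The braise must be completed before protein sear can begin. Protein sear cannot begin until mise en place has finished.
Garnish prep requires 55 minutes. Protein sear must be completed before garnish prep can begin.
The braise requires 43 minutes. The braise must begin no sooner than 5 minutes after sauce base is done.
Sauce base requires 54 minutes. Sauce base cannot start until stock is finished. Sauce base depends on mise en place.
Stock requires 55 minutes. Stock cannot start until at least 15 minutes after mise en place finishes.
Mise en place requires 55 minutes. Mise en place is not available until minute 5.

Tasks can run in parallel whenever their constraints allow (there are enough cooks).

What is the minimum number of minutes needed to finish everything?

Mise en place waits on its own release at minute 5, so it starts at minute 5 and finishes at 5 + 55 = minute 60.
Stock cannot begin until mise en place (finishes minute 60, plus 15-minute gap → minute 75). It runs from minute 75 to 75 + 55 = minute 130.
Sauce base cannot start until stock (finishes minute 130); mise en place (finishes minute 60). The controlling bound is minute 130, so sauce base finishes at 130 + 54 = minute 184.
The braise waits on sauce base (finishes minute 184, plus 5-minute gap → minute 189), so it starts at minute 189 and finishes at 189 + 43 = minute 232.
Protein sear needs all of the braise (finishes minute 232); mise en place (finishes minute 60). That puts its earliest start at minute 232; it finishes at 232 + 10 = minute 242.
Garnish prep cannot begin until protein sear (finishes minute 242). It runs from minute 242 to 242 + 55 = minute 297.
All tasks are finished once the last one completes. Finish times: Mise en place at 60, Stock at 130, Sauce base at 184, The braise at 232, Protein sear at 242, Garnish prep at 297. The latest is minute 297.

297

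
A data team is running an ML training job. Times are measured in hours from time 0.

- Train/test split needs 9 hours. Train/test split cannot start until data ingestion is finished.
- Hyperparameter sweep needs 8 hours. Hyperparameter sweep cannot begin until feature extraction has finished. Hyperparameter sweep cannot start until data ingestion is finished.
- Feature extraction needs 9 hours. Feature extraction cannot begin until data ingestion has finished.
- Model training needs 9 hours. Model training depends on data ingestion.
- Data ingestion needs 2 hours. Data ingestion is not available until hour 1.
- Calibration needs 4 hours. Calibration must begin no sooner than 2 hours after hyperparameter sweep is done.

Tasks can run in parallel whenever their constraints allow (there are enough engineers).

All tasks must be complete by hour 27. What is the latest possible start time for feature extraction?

4

Nothing follows calibration; the deadline of hour 27 is its only limit. It must start by 27 − 4 = hour 23.
Hyperparameter sweep has to be done before calibration (must start by hour 23, minus 2-hour gap → hour 21). That means finishing by hour 21, i.e. starting by 21 − 8 = hour 13.
Feature extraction has to be done before hyperparameter sweep (must start by hour 13). That means finishing by hour 13, i.e. starting by 13 − 9 = hour 4.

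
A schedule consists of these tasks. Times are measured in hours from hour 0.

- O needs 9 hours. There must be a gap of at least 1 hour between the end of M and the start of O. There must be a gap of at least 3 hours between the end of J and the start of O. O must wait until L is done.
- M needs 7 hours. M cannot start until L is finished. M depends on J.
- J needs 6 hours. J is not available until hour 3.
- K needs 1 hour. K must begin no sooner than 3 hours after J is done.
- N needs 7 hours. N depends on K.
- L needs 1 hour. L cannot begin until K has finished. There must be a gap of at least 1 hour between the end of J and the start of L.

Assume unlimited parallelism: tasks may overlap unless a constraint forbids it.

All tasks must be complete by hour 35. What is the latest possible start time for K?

16

O has no dependents, so it just needs to finish by hour 35. Starting by 35 − 9 = hour 26 achieves that.
Since O (must start by hour 26, minus 1-hour gap → hour 25) depends on it, M must finish by hour 25. Backing off its 7-hour duration gives a latest start of hour 18.
For L: M (must start by hour 18); O (must start by hour 26). The most restrictive is hour 18; with a 1-hour duration, L must start by hour 17.
N must finish by hour 35; it takes 7 hours, so it must start by 35 − 7 = hour 28.
K feeds L (must start by hour 17); N (must start by hour 28). Taking the minimum, K must finish by hour 17 and start by 17 − 1 = hour 16.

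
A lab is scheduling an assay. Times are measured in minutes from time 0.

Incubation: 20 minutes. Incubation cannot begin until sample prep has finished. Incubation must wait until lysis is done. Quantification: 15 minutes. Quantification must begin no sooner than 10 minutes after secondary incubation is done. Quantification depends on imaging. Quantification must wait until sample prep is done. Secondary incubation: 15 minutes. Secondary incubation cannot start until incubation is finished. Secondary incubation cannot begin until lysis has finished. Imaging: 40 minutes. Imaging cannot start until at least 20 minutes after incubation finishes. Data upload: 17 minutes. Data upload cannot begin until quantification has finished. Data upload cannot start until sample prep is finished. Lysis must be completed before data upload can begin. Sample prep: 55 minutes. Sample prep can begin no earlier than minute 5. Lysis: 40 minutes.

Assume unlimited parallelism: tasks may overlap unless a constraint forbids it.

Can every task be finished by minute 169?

No

Lysis can start immediately at minute 0; it finishes at minute 40.
Sample prep waits on its own release at minute 5, so it starts at minute 5 and finishes at 5 + 55 = minute 60.
Incubation needs all of sample prep (finishes minute 60); lysis (finishes minute 40). That puts its earliest start at minute 60; it finishes at 60 + 20 = minute 80.
Imaging waits on incubation (finishes minute 80, plus 20-minute gap → minute 100), so it starts at minute 100 and finishes at 100 + 40 = minute 140.
Secondary incubation cannot start until incubation (finishes minute 80); lysis (finishes minute 40). The controlling bound is minute 80, so secondary incubation finishes at 80 + 15 = minute 95.
Quantification cannot start until secondary incubation (finishes minute 95, plus 10-minute gap → minute 105); imaging (finishes minute 140); sample prep (finishes minute 60). The controlling bound is minute 140, so quantification finishes at 140 + 15 = minute 155.
Data upload has to wait for quantification (finishes minute 155); sample prep (finishes minute 60); lysis (finishes minute 40). The latest of these is minute 155, so data upload runs minute 155 to 155 + 17 = minute 172.
The earliest everything can be done is minute 172, which is after the deadline of 169, so it is not possible.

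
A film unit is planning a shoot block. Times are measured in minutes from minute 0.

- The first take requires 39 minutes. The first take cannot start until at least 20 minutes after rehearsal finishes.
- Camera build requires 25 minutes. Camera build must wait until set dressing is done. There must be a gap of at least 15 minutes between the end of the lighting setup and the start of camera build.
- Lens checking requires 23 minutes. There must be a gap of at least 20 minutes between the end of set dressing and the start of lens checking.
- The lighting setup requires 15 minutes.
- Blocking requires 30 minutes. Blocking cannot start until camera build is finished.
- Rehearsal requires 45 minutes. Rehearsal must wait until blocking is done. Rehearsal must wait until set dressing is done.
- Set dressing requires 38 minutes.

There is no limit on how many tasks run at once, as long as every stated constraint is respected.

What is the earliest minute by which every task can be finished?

197

The lighting setup has no prerequisites, so it starts at minute 0 and finishes at minute 15.
Nothing blocks set dressing, so it runs from minute 0 to minute 38.
Lens checking waits on set dressing (finishes minute 38, plus 20-minute gap → minute 58), so it starts at minute 58 and finishes at 58 + 23 = minute 81.
For camera build: set dressing (finishes minute 38); the lighting setup (finishes minute 15, plus 15-minute gap → minute 30). Taking the maximum gives a start of minute 38, and it finishes at 38 + 25 = minute 63.
Blocking cannot begin until camera build (finishes minute 63). It runs from minute 63 to 63 + 30 = minute 93.
For rehearsal: blocking (finishes minute 93); set dressing (finishes minute 38). Taking the maximum gives a start of minute 93, and it finishes at 93 + 45 = minute 138.
The first take waits on rehearsal (finishes minute 138, plus 20-minute gap → minute 158), so it starts at minute 158 and finishes at 158 + 39 = minute 197.
All tasks are finished once the last one completes. Finish times: Set dressing at 38, The lighting setup at 15, Camera build at 63, Lens checking at 81, Blocking at 93, Rehearsal at 138, The first take at 197. The latest is minute 197.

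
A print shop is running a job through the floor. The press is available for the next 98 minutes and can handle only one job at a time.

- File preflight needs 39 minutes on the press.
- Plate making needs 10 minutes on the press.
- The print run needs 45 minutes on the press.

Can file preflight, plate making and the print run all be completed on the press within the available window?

Yes

Running back to back, the jobs need 39 + 10 + 45 = 94 minutes on the press.
Since 94 ≤ 98, they fit within the window.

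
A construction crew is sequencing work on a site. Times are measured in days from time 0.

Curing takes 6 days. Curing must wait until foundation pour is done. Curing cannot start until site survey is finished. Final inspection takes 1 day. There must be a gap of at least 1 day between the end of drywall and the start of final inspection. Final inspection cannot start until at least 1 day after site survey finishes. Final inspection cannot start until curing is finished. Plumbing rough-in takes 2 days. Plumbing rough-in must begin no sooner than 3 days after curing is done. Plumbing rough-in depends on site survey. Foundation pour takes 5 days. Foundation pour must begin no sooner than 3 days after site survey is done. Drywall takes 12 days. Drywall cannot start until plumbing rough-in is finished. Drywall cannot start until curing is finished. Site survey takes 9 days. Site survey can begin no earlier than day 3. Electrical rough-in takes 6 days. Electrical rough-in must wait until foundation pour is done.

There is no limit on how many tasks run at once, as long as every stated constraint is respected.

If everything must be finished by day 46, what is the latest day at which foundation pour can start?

16

Final inspection must finish by day 46; it takes 1 day, so it must start by 46 − 1 = day 45.
Drywall must finish before final inspection (must start by day 45, minus 1-day gap → day 44). With a 12-day duration, drywall must start by 44 − 12 = day 32.
Since drywall (must start by day 32) depends on it, plumbing rough-in must finish by day 32. Backing off its 2-day duration gives a latest start of day 30.
Curing feeds plumbing rough-in (must start by day 30, minus 3-day gap → day 27); drywall (must start by day 32); final inspection (must start by day 45). Taking the minimum, curing must finish by day 27 and start by 27 − 6 = day 21.
Nothing follows electrical rough-in; the deadline of day 46 is its only limit. It must start by 46 − 6 = day 40.
Foundation pour feeds curing (must start by day 21); electrical rough-in (must start by day 40). Taking the minimum, foundation pour must finish by day 21 and start by 21 − 5 = day 16.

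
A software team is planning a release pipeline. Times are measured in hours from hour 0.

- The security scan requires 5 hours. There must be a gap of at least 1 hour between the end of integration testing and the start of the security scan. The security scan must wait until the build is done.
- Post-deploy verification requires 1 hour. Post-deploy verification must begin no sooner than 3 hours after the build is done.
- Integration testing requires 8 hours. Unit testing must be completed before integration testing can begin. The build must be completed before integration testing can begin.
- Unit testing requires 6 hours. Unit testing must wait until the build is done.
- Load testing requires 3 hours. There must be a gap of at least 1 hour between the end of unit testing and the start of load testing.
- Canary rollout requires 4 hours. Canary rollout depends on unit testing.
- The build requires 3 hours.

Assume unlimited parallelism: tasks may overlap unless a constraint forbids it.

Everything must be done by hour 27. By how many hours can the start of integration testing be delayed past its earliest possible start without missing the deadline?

The build can start immediately at hour 0; it finishes at hour 3.
After the build (finishes hour 3), unit testing can start at hour 3 and finishes at hour 9.
Integration testing has to wait for unit testing (finishes hour 9); the build (finishes hour 3). The latest of these is hour 9, so integration testing runs hour 9 to 9 + 8 = hour 17.

Working backward from the deadline:
The security scan has no dependents, so it just needs to finish by hour 27. Starting by 27 − 5 = hour 22 achieves that.
Integration testing feeds into the security scan (must start by hour 22, minus 1-hour gap → hour 21); so integration testing must finish by hour 21 and therefore start by hour 13.
So integration testing can start as early as hour 9 and as late as hour 13, giving 13 − 9 = 4 hours of slack.

4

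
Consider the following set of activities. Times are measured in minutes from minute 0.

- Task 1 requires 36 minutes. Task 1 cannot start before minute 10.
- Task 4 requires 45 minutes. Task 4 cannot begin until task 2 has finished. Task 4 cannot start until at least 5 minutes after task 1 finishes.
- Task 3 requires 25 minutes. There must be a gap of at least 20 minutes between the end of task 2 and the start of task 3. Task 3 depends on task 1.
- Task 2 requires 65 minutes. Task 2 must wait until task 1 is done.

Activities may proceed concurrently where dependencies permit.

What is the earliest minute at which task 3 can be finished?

156

After its own release at minute 10, task 1 can start at minute 10 and finishes at minute 46.
Task 2 waits on task 1 (finishes minute 46), so it starts at minute 46 and finishes at 46 + 65 = minute 111.
Task 3 cannot start until task 2 (finishes minute 111, plus 20-minute gap → minute 131); task 1 (finishes minute 46). The controlling bound is minute 131, so task 3 finishes at 131 + 25 = minute 156.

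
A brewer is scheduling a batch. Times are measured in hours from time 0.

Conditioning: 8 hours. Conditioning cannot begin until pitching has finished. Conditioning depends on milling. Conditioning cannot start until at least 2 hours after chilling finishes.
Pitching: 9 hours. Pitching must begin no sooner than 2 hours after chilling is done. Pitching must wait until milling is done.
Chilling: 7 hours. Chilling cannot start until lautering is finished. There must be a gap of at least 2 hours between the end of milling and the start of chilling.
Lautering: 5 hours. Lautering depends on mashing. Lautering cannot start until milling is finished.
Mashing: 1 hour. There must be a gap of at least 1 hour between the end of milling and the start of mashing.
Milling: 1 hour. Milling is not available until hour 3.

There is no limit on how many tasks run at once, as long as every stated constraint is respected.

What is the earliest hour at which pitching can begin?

Milling waits on its own release at hour 3, so it starts at hour 3 and finishes at 3 + 1 = hour 4.
After milling (finishes hour 4, plus 1-hour gap → hour 5), mashing can start at hour 5 and finishes at hour 6.
For lautering: mashing (finishes hour 6); milling (finishes hour 4). Taking the maximum gives a start of hour 6, and it finishes at 6 + 5 = hour 11.
For chilling: lautering (finishes hour 11); milling (finishes hour 4, plus 2-hour gap → hour 6). Taking the maximum gives a start of hour 11, and it finishes at 11 + 7 = hour 18.
Pitching waits on chilling (finishes hour 18, plus 2-hour gap → hour 20); milling (finishes hour 4). The latest of these is hour 20, which is the earliest pitching can start.

20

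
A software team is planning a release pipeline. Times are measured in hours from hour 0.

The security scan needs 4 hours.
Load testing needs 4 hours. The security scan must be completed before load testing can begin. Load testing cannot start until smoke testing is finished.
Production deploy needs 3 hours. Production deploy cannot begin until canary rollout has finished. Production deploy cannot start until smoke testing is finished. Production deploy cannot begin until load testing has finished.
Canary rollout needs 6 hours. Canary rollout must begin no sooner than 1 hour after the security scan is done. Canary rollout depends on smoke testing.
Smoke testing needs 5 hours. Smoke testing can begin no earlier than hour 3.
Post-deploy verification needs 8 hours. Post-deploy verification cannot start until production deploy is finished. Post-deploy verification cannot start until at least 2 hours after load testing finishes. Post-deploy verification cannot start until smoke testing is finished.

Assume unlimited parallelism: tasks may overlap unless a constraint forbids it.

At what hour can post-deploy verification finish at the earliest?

25

After its own release at hour 3, smoke testing can start at hour 3 and finishes at hour 8.
The security scan can start immediately at hour 0; it finishes at hour 4.
Load testing cannot start until the security scan (finishes hour 4); smoke testing (finishes hour 8). The controlling bound is hour 8, so load testing finishes at 8 + 4 = hour 12.
Canary rollout cannot start until the security scan (finishes hour 4, plus 1-hour gap → hour 5); smoke testing (finishes hour 8). The controlling bound is hour 8, so canary rollout finishes at 8 + 6 = hour 14.
Production deploy needs all of canary rollout (finishes hour 14); smoke testing (finishes hour 8); load testing (finishes hour 12). That puts its earliest start at hour 14; it finishes at 14 + 3 = hour 17.
Post-deploy verification needs all of production deploy (finishes hour 17); load testing (finishes hour 12, plus 2-hour gap → hour 14); smoke testing (finishes hour 8). That puts its earliest start at hour 17; it finishes at 17 + 8 = hour 25.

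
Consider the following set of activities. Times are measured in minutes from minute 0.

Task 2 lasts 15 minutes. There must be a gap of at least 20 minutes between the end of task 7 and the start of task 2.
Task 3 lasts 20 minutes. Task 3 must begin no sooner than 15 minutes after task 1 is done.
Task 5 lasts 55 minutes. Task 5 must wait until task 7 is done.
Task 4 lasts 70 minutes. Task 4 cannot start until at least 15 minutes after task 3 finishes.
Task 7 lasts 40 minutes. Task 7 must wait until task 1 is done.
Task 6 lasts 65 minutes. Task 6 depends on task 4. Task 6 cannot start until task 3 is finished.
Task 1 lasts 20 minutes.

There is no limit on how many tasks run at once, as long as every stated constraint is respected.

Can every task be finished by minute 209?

Task 1 has no prerequisites, so it starts at minute 0 and finishes at minute 20.
Task 7 waits on task 1 (finishes minute 20), so it starts at minute 20 and finishes at 20 + 40 = minute 60.
Task 5 cannot begin until task 7 (finishes minute 60). It runs from minute 60 to 60 + 55 = minute 115.
Task 2 cannot begin until task 7 (finishes minute 60, plus 20-minute gap → minute 80). It runs from minute 80 to 80 + 15 = minute 95.
Task 3 cannot begin until task 1 (finishes minute 20, plus 15-minute gap → minute 35). It runs from minute 35 to 35 + 20 = minute 55.
Task 4 cannot begin until task 3 (finishes minute 55, plus 15-minute gap → minute 70). It runs from minute 70 to 70 + 70 = minute 140.
Task 6 needs all of task 4 (finishes minute 140); task 3 (finishes minute 55). That puts its earliest start at minute 140; it finishes at 140 + 65 = minute 205.
Every task is finished by minute 205, which is no later than the deadline of 209, so the schedule is feasible.

Yes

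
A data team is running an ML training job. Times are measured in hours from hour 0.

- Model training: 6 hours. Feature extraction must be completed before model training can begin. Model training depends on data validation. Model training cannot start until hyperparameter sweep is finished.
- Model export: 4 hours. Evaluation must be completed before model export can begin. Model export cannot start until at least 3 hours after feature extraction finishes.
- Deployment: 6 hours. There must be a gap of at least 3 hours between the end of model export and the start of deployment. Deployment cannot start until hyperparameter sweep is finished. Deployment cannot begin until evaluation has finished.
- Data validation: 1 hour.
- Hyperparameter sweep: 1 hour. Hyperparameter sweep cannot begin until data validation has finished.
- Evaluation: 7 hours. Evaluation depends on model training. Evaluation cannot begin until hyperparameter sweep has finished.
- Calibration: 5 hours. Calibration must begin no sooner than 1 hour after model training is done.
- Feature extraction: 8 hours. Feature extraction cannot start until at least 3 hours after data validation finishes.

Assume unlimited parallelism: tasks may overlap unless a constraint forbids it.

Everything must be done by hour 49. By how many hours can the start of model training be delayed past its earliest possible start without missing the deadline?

11

Data validation has no prerequisites, so it starts at hour 0 and finishes at hour 1.
After data validation (finishes hour 1), hyperparameter sweep can start at hour 1 and finishes at hour 2.
Feature extraction waits on data validation (finishes hour 1, plus 3-hour gap → hour 4), so it starts at hour 4 and finishes at 4 + 8 = hour 12.
Model training has to wait for feature extraction (finishes hour 12); data validation (finishes hour 1); hyperparameter sweep (finishes hour 2). The latest of these is hour 12, so model training runs hour 12 to 12 + 6 = hour 18.

Working backward from the deadline:
Deployment must finish by hour 49; it takes 6 hours, so it must start by 49 − 6 = hour 43.
Since deployment (must start by hour 43, minus 3-hour gap → hour 40) depends on it, model export must finish by hour 40. Backing off its 4-hour duration gives a latest start of hour 36.
Evaluation feeds model export (must start by hour 36); deployment (must start by hour 43). Taking the minimum, evaluation must finish by hour 36 and start by 36 − 7 = hour 29.
To finish by hour 49, calibration (duration 5) must start no later than hour 44.
For model training: evaluation (must start by hour 29); calibration (must start by hour 44, minus 1-hour gap → hour 43). The most restrictive is hour 29; with a 6-hour duration, model training must start by hour 23.
So model training can start as early as hour 12 and as late as hour 23, giving 23 − 12 = 11 hours of slack.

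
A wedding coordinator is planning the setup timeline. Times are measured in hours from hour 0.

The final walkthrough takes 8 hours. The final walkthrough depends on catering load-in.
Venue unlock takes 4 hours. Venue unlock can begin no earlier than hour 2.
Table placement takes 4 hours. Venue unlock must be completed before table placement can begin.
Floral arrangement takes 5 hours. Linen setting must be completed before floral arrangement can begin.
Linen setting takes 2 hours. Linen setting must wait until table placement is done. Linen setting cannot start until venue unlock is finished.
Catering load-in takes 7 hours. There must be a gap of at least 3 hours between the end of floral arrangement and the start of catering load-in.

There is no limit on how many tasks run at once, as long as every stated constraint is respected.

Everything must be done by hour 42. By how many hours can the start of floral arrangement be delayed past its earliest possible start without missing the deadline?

After its own release at hour 2, venue unlock can start at hour 2 and finishes at hour 6.
Table placement waits on venue unlock (finishes hour 6), so it starts at hour 6 and finishes at 6 + 4 = hour 10.
Linen setting cannot start until table placement (finishes hour 10); venue unlock (finishes hour 6). The controlling bound is hour 10, so linen setting finishes at 10 + 2 = hour 12.
Floral arrangement waits on linen setting (finishes hour 12), so it starts at hour 12 and finishes at 12 + 5 = hour 17.

Working backward from the deadline:
The final walkthrough has no dependents, so it just needs to finish by hour 42. Starting by 42 − 8 = hour 34 achieves that.
Catering load-in has to be done before the final walkthrough (must start by hour 34). That means finishing by hour 34, i.e. starting by 34 − 7 = hour 27.
Since catering load-in (must start by hour 27, minus 3-hour gap → hour 24) depends on it, floral arrangement must finish by hour 24. Backing off its 5-hour duration gives a latest start of hour 19.
So floral arrangement can start as early as hour 12 and as late as hour 19, giving 19 − 12 = 7 hours of slack.

7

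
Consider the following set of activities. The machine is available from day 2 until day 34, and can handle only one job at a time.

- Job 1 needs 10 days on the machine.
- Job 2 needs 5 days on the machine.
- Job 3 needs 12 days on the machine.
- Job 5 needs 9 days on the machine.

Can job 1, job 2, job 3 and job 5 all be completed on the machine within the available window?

No

The machine window is 34 − 2 = 32 days.
Running back to back, the jobs need 10 + 5 + 12 + 9 = 36 days on the machine.
Since 36 > 32, they cannot all fit.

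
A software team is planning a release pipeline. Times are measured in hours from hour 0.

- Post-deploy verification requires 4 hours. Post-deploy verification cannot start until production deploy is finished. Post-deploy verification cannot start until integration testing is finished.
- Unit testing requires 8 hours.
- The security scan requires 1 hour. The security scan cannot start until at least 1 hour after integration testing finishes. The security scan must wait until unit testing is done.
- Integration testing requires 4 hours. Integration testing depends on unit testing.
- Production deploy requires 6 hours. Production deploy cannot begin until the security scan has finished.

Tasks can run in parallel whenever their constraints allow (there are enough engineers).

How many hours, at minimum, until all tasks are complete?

Nothing blocks unit testing, so it runs from hour 0 to hour 8.
Integration testing waits on unit testing (finishes hour 8), so it starts at hour 8 and finishes at 8 + 4 = hour 12.
For the security scan: integration testing (finishes hour 12, plus 1-hour gap → hour 13); unit testing (finishes hour 8). Taking the maximum gives a start of hour 13, and it finishes at 13 + 1 = hour 14.
After the security scan (finishes hour 14), production deploy can start at hour 14 and finishes at hour 20.
For post-deploy verification: production deploy (finishes hour 20); integration testing (finishes hour 12). Taking the maximum gives a start of hour 20, and it finishes at 20 + 4 = hour 24.
All tasks are finished once the last one completes. Finish times: Unit testing at 8, Integration testing at 12, The security scan at 14, Production deploy at 20, Post-deploy verification at 24. The latest is hour 24.

24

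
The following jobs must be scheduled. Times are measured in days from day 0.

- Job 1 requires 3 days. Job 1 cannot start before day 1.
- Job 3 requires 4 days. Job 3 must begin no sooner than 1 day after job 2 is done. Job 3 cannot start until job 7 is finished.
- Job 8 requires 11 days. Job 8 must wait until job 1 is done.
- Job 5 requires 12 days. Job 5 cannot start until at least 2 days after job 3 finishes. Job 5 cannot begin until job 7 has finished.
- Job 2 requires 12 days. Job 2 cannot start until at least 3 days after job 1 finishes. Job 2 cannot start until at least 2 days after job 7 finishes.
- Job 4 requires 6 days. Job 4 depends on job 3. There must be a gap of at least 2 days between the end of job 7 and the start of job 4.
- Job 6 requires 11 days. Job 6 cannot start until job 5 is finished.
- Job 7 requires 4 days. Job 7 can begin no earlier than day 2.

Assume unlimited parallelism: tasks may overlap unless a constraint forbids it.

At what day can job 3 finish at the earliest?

Job 7 waits on its own release at day 2, so it starts at day 2 and finishes at 2 + 4 = day 6.
Job 1 waits on its own release at day 1, so it starts at day 1 and finishes at 1 + 3 = day 4.
Job 2 cannot start until job 1 (finishes day 4, plus 3-day gap → day 7); job 7 (finishes day 6, plus 2-day gap → day 8). The controlling bound is day 8, so job 2 finishes at 8 + 12 = day 20.
For job 3: job 2 (finishes day 20, plus 1-day gap → day 21); job 7 (finishes day 6). Taking the maximum gives a start of day 21, and it finishes at 21 + 4 = day 25.

25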